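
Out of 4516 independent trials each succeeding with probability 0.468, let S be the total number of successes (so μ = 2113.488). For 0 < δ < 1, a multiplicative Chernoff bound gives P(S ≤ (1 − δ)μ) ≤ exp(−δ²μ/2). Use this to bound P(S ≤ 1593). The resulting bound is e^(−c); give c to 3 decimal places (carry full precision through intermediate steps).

64.090

Write 1593 = (1 − δ)μ, so δ = 1 − 1593/2113.488 = 0.2462697…
Then the exponent is δ²μ/2 = (μ − 1593)²/(2μ) = 64.090205.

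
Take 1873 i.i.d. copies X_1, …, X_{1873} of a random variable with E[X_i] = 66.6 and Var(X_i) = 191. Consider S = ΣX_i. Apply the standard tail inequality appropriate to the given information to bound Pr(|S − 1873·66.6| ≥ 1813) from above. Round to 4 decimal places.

0.1088

With mean and variance of each term known, Chebyshev's inequality bounds the deviation of the sum (or sample mean).
Var(S) = n·Var(X_i) = 1873·191 = 357743.
Chebyshev: Pr(|S − 1873·66.6| ≥ 1813) ≤ Var(S)/1813² = 357743/3286969 = 0.1088.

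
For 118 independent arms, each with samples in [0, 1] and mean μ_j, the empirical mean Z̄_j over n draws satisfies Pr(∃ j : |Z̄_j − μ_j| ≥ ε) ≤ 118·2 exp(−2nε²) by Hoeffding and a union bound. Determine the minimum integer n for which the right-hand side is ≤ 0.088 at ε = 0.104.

Need 2·118·exp(−2nε²) ≤ 0.088, i.e. exp(−2nε²) ≤ 0.088/236.
So 2nε² ≥ ln(236/0.088) = 7.894250.
Hence n ≥ 7.894250/(2·0.104²) = 364.934.
The smallest integer n is 365.

365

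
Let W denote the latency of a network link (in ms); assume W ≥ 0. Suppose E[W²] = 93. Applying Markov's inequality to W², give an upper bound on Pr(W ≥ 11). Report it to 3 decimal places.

0.769

Since W ≥ 0, the event {W ≥ 11} is the same as {W² ≥ 121}.
Markov's inequality applied to W² gives Pr(W² ≥ 121) ≤ E[W²]/121 = 93/121 = 0.7686.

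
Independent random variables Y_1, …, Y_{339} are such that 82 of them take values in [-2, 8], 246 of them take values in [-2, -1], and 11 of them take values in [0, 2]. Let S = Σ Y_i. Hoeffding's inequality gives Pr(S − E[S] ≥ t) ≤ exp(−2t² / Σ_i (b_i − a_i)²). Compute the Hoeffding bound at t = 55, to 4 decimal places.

0.4904

Σ(b_i − a_i)² = 82·10² + 246·1² + 11·2² = 8490.
Exponent = 2·55² / 8490 = 0.71260.
Bound = exp(−0.71260) = 0.49037.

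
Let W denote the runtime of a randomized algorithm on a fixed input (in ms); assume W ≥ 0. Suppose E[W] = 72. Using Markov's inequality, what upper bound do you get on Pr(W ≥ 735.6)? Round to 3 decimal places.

0.098

Markov's inequality: for a non-negative random variable, Pr(W ≥ a) ≤ E[W]/a.
Here E[W] = 72 and a = 735.6, so the bound is 72/735.6 = 0.0979.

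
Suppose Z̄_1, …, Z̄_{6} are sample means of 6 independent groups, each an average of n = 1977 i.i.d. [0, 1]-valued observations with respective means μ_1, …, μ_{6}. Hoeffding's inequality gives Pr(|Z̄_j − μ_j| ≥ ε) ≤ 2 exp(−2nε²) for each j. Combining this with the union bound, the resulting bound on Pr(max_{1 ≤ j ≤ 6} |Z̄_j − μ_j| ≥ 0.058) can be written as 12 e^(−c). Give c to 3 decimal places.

13.301

Union bound over the 6 events: Pr(max_{1 ≤ j ≤ 6} |Z̄_j − μ_j| ≥ 0.058) ≤ 6·2·exp(−2nε²) = 12 exp(−2·1977·0.058²).
So c = 2·1977·0.058² = 13.3013.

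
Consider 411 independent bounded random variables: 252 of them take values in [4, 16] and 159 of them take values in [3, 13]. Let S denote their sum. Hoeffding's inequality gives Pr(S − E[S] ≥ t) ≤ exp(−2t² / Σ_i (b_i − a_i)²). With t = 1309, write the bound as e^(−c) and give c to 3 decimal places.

65.666

Σ(b_i − a_i)² = 252·12² + 159·10² = 52188.
c = 2t² / 52188 = 2·1309² / 52188 = 65.6657.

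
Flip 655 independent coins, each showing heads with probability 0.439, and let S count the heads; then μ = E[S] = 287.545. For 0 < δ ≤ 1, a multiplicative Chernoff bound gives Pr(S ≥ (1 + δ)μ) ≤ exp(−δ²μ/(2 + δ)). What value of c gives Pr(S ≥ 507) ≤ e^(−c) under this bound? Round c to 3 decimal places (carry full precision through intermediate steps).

60.614

Write 507 = (1 + δ)μ, so δ = 507/287.545 − 1 = 0.7632023…
Then the exponent is δ²μ/(2 + δ) = (507 − μ)² / (μ·(2 + δ)) = 60.613933.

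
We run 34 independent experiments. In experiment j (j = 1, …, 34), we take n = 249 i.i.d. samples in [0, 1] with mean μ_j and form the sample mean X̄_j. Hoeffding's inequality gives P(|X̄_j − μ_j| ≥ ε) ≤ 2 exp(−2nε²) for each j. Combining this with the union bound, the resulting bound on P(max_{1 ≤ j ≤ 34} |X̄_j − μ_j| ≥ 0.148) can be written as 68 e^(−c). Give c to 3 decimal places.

10.908

Union bound over the 34 events: P(max_{1 ≤ j ≤ 34} |X̄_j − μ_j| ≥ 0.148) ≤ 34·2·exp(−2nε²) = 68 exp(−2·249·0.148²).
So c = 2·249·0.148² = 10.9082.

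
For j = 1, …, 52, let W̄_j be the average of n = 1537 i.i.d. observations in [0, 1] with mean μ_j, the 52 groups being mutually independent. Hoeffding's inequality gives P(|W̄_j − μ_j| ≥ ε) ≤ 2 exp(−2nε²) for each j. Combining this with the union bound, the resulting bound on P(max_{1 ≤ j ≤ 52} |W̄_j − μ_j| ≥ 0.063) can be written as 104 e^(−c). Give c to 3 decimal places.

12.201

Union bound over the 52 events: P(max_{1 ≤ j ≤ 52} |W̄_j − μ_j| ≥ 0.063) ≤ 52·2·exp(−2nε²) = 104 exp(−2·1537·0.063²).
So c = 2·1537·0.063² = 12.2007.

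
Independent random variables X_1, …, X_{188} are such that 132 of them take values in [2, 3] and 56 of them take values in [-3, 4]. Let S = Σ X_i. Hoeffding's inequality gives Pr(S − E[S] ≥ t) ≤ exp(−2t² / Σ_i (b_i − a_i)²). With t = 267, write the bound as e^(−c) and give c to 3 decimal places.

Σ(b_i − a_i)² = 132·1² + 56·7² = 2876.
c = 2t² / 2876 = 2·267² / 2876 = 49.5751.

49.575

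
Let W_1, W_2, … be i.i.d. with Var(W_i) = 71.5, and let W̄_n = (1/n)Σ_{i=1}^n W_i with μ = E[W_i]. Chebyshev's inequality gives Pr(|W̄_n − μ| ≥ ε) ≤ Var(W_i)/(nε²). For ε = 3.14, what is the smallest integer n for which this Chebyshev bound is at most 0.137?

Require 71.5/(n·3.14²) ≤ 0.137, i.e. n ≥ 71.5/(0.137·3.14²) = 52.933.
The smallest integer n is 53.

53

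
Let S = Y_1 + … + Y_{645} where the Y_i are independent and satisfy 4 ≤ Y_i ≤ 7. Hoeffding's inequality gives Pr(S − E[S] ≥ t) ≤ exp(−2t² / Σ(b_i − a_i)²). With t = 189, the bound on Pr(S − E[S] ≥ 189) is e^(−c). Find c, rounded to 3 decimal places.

12.307

Σ(b_i − a_i)² = 645·(3)² = 5805.
c = 2t²/5805 = 2·189²/5805 = 12.3070.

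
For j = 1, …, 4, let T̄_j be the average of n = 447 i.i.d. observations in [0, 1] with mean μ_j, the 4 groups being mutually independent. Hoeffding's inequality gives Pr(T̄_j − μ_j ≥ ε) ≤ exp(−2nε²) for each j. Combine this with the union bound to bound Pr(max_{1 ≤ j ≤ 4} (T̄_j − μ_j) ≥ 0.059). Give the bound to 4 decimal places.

Per-experiment Hoeffding bound: exp(−2·447·0.059²) = exp(−3.11201) = 0.044511.
Union bound over 4 events: 4·0.044511 = 0.17804.

0.1780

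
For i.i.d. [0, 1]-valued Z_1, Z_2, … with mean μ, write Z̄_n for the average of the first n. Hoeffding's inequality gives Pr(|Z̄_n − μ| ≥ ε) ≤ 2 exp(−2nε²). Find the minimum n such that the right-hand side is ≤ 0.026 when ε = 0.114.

168

Require 2·exp(−2nε²) ≤ 0.026, i.e. 2nε² ≥ ln(2/0.026) = 4.342806.
So n ≥ 4.342806 / (2·0.114²) = 167.082.
The smallest integer n is 168.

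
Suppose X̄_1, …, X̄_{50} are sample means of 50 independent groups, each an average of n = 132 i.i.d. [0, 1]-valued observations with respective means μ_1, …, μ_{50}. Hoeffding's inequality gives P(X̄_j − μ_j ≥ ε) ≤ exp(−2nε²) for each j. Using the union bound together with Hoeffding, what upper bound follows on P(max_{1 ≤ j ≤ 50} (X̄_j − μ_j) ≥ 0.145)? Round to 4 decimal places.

0.1943

Per-experiment Hoeffding bound: exp(−2·132·0.145²) = exp(−5.55060) = 0.0038851.
Union bound over 50 events: 50·0.0038851 = 0.19426.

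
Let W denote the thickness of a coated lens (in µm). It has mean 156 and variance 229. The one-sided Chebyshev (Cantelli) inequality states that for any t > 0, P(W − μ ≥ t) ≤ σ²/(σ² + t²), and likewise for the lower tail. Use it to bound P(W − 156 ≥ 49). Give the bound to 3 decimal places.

0.087

Here σ² = 229 and t = 49, so σ² + t² = 2630.
Cantelli's bound: 229/2630 = 0.0871.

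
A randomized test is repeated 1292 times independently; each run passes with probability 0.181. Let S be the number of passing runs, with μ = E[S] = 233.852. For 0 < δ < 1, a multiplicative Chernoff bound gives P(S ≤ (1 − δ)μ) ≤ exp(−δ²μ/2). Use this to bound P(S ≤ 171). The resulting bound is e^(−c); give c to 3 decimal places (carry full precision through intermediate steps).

8.446

Write 171 = (1 − δ)μ, so δ = 1 − 171/233.852 = 0.2687683…
Then the exponent is δ²μ/2 = (μ − 171)²/(2μ) = 8.446312.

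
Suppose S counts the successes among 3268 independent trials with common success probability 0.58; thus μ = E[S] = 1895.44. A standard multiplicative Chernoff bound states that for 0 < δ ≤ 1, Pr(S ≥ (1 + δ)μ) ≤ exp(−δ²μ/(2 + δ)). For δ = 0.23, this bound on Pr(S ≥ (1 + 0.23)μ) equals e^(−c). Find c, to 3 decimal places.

c = δ²μ/(2 + δ) = 0.23²·1895.44/(2 + 0.23) = 44.9636.

44.964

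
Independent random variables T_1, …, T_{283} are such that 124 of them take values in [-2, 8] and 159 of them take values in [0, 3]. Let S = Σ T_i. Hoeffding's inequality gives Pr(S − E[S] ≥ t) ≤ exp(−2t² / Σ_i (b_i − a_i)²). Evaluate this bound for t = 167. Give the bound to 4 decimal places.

Σ(b_i − a_i)² = 124·10² + 159·3² = 13831.
Exponent = 2·167² / 13831 = 4.03282.
Bound = exp(−4.03282) = 0.01772.

0.0177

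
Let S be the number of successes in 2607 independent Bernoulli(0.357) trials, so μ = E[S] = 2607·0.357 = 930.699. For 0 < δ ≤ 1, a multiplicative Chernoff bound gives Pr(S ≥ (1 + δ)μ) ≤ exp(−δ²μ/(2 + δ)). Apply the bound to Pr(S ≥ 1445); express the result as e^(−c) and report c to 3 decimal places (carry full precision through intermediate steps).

111.338

Write 1445 = (1 + δ)μ, so δ = 1445/930.699 − 1 = 0.5525965…
Then the exponent is δ²μ/(2 + δ) = (1445 − μ)² / (μ·(2 + δ)) = 111.337976.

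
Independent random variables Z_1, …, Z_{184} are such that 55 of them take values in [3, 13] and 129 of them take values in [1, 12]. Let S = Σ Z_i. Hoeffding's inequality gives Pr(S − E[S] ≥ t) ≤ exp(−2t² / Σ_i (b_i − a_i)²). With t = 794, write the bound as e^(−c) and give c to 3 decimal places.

59.731

Σ(b_i − a_i)² = 55·10² + 129·11² = 21109.
c = 2t² / 21109 = 2·794² / 21109 = 59.7315.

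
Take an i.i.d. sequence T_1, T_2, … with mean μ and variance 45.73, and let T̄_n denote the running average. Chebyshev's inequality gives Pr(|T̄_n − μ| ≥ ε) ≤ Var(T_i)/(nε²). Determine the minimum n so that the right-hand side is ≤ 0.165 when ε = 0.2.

6929

Require 45.73/(n·0.2²) ≤ 0.165, i.e. n ≥ 45.73/(0.165·0.2²) = 6928.788.
The smallest integer n is 6929.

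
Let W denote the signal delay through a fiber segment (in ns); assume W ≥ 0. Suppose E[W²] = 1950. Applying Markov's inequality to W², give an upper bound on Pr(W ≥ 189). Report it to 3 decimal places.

0.055

Since W ≥ 0, the event {W ≥ 189} is the same as {W² ≥ 35721}.
Markov's inequality applied to W² gives Pr(W² ≥ 35721) ≤ E[W²]/35721 = 1950/35721 = 0.0546.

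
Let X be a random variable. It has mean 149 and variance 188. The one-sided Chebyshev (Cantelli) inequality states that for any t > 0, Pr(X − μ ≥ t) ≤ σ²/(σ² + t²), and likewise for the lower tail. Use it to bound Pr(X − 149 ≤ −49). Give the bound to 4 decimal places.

0.0726

Here σ² = 188 and t = 49, so σ² + t² = 2589.
Cantelli's bound: 188/2589 = 0.0726.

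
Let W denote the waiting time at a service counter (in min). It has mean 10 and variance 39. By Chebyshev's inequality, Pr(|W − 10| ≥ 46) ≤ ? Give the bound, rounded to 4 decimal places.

0.0184

Chebyshev: Pr(|W − μ| ≥ t) ≤ Var(W)/t².
Bound = 39 / 2116 = 0.0184.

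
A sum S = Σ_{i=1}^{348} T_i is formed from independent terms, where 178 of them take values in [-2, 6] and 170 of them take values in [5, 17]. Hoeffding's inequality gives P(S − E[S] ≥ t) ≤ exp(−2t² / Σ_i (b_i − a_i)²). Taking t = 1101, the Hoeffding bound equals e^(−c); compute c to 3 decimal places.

67.585

Σ(b_i − a_i)² = 178·8² + 170·12² = 35872.
c = 2t² / 35872 = 2·1101² / 35872 = 67.5848.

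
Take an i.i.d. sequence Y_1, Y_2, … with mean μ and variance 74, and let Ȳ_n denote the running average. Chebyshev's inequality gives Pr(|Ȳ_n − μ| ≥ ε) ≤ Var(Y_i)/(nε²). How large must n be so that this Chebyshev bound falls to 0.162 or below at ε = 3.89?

Require 74/(n·3.89²) ≤ 0.162, i.e. n ≥ 74/(0.162·3.89²) = 30.187.
The smallest integer n is 31.

31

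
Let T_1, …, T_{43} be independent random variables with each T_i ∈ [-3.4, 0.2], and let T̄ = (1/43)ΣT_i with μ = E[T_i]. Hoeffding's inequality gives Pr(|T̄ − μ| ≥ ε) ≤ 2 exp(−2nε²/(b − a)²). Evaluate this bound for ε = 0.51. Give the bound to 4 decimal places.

Exponent: 2nε²/(b − a)² = 2·43·0.51² / 3.6² = 1.72597.
Bound = 2·exp(−1.72597) = 0.35600.

0.3560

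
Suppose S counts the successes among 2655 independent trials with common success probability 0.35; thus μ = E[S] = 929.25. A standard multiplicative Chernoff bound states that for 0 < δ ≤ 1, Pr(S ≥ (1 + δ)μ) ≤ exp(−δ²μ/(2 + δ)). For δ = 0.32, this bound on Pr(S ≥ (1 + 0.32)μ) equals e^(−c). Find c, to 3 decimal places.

c = δ²μ/(2 + δ) = 0.32²·929.25/(2 + 0.32) = 41.0152.

41.015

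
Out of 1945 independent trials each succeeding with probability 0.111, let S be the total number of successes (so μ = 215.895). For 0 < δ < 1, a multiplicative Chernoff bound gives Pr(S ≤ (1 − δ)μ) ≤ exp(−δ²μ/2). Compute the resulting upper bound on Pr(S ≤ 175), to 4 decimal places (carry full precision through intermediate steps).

0.0208

Write 175 = (1 − δ)μ, so δ = 1 − 175/215.895 = 0.1894208…
Then the exponent is δ²μ/2 = (μ − 175)²/(2μ) = 3.873181.
Bound = exp(−3.873181) = 0.02079.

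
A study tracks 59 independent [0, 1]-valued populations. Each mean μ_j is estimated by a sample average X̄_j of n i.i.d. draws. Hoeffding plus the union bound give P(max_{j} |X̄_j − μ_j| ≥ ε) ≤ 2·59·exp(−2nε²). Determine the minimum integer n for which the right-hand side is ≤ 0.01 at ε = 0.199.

119

Need 2·59·exp(−2nε²) ≤ 0.01, i.e. exp(−2nε²) ≤ 0.01/118.
So 2nε² ≥ ln(118/0.01) = 9.375855.
Hence n ≥ 9.375855/(2·0.199²) = 118.379.
The smallest integer n is 119.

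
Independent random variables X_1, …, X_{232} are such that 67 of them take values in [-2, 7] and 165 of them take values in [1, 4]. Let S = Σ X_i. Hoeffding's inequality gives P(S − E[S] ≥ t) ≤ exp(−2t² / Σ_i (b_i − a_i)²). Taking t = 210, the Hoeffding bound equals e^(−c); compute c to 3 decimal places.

Σ(b_i − a_i)² = 67·9² + 165·3² = 6912.
c = 2t² / 6912 = 2·210² / 6912 = 12.7604.

12.760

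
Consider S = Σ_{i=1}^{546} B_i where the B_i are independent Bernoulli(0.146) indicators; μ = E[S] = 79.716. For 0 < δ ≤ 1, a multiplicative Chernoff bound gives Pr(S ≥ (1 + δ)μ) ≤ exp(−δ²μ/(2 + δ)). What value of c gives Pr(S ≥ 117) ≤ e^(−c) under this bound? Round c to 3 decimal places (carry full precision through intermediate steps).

Write 117 = (1 + δ)μ, so δ = 117/79.716 − 1 = 0.4677104…
Then the exponent is δ²μ/(2 + δ) = (117 − μ)² / (μ·(2 + δ)) = 7.066515.

7.067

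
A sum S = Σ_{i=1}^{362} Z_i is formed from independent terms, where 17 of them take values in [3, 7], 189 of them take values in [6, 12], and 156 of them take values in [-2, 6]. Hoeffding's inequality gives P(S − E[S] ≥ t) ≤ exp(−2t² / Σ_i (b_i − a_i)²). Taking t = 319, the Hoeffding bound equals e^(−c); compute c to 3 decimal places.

11.930

Σ(b_i − a_i)² = 17·4² + 189·6² + 156·8² = 17060.
c = 2t² / 17060 = 2·319² / 17060 = 11.9298.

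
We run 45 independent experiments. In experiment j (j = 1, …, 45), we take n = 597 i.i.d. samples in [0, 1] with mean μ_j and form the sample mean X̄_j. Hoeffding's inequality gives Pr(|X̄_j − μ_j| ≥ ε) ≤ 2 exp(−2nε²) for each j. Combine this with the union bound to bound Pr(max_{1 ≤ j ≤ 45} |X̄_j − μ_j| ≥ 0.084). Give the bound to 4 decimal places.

0.0197

Per-experiment Hoeffding bound: 2·exp(−2·597·0.084²) = 2·exp(−8.42486) = 0.00043869.
Union bound over 45 events: 45·0.00043869 = 0.01974.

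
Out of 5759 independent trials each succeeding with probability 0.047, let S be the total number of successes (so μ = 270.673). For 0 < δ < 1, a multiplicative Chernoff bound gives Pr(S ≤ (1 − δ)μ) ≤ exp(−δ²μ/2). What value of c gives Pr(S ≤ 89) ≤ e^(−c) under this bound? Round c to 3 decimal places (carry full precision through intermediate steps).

Write 89 = (1 − δ)μ, so δ = 1 − 89/270.673 = 0.67119…
Then the exponent is δ²μ/2 = (μ − 89)²/(2μ) = 60.968547.

60.969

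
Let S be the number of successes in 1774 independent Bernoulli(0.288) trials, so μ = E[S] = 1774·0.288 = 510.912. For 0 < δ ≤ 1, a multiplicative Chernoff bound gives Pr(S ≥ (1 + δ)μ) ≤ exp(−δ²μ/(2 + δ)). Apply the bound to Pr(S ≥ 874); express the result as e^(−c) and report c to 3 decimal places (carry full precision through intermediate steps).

Write 874 = (1 + δ)μ, so δ = 874/510.912 − 1 = 0.7106664…
Then the exponent is δ²μ/(2 + δ) = (874 − μ)² / (μ·(2 + δ)) = 95.192255.

95.192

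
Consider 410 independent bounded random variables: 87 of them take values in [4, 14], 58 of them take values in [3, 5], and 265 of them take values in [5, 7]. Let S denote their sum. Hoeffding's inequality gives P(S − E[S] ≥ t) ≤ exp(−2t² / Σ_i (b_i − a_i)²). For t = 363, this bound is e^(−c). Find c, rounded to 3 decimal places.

Σ(b_i − a_i)² = 87·10² + 58·2² + 265·2² = 9992.
c = 2t² / 9992 = 2·363² / 9992 = 26.3749.

26.375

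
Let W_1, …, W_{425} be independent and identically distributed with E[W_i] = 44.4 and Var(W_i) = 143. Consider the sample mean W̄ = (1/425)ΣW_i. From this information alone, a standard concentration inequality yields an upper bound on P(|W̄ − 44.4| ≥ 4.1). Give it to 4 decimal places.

With mean and variance of each term known, Chebyshev's inequality bounds the deviation of the sum (or sample mean).
Var(W̄) = Var(W_i)/n = 143/425 = 0.33647.
Chebyshev: P(|W̄ − 44.4| ≥ 4.1) ≤ Var(W̄)/(4.1)² = 143/(425·4.1²) = 0.0200.

0.0200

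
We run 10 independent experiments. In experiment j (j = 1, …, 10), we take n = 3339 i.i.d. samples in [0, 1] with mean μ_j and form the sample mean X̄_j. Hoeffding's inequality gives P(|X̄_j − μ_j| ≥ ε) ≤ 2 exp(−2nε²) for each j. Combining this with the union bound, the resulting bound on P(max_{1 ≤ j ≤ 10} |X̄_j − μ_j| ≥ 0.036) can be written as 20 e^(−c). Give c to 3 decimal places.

8.655

Union bound over the 10 events: P(max_{1 ≤ j ≤ 10} |X̄_j − μ_j| ≥ 0.036) ≤ 10·2·exp(−2nε²) = 20 exp(−2·3339·0.036²).
So c = 2·3339·0.036² = 8.6547.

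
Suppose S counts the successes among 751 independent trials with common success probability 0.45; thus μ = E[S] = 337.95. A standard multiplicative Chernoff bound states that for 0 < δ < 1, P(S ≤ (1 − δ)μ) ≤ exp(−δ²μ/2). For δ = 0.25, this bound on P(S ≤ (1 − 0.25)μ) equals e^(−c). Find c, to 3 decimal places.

c = δ²μ/2 = 0.25²·337.95/2 = 10.5609.

10.561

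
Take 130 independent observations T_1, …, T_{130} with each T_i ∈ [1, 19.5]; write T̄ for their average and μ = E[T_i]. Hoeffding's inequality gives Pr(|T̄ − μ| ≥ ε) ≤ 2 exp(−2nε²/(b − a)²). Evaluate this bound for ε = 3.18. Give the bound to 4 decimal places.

Exponent: 2nε²/(b − a)² = 2·130·3.18² / 18.5² = 7.68217.
Bound = 2·exp(−7.68217) = 0.00092.

0.0009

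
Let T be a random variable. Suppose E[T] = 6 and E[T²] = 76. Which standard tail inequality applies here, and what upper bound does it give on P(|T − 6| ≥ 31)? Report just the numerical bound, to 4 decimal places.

0.0416

The first two moments determine the variance, so Chebyshev's inequality is the sharpest standard bound available.
Var(T) = E[T²] − (E[T])² = 76 − 36 = 40.
Chebyshev's inequality: P(|T − μ| ≥ t) ≤ Var(T)/t² = 40/961 = 0.0416.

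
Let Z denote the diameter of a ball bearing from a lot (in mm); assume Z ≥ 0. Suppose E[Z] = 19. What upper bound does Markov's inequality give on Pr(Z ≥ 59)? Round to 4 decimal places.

Markov's inequality: for a non-negative random variable, Pr(Z ≥ a) ≤ E[Z]/a.
Here E[Z] = 19 and a = 59, so the bound is 19/59 = 0.3220.

0.3220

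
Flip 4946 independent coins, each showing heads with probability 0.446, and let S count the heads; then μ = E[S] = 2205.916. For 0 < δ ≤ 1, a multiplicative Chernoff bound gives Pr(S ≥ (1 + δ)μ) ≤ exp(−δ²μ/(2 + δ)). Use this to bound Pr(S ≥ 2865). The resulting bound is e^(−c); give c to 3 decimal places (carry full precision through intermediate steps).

Write 2865 = (1 + δ)μ, so δ = 2865/2205.916 − 1 = 0.2987802…
Then the exponent is δ²μ/(2 + δ) = (2865 − μ)² / (μ·(2 + δ)) = 85.663363.

85.663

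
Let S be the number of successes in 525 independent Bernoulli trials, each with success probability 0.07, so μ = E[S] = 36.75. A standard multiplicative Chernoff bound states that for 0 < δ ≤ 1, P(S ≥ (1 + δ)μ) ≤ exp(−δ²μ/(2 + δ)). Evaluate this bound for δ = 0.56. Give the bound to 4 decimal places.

0.0111

Exponent = δ²μ/(2 + δ) = 0.56²·36.75/2.56 = 4.5019.
Bound = exp(−4.5019) = 0.01109.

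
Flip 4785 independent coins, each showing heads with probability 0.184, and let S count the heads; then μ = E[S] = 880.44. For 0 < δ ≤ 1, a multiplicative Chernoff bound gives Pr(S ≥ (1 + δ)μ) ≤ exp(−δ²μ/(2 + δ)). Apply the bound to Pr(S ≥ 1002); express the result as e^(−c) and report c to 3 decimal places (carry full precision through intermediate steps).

7.850

Write 1002 = (1 + δ)μ, so δ = 1002/880.44 − 1 = 0.1380673…
Then the exponent is δ²μ/(2 + δ) = (1002 − μ)² / (μ·(2 + δ)) = 7.849830.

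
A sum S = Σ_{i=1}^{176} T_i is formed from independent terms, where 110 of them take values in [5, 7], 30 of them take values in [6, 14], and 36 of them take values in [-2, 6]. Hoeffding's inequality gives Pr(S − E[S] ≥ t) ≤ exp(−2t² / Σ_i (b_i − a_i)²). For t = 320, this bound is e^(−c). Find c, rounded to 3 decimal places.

43.911

Σ(b_i − a_i)² = 110·2² + 30·8² + 36·8² = 4664.
c = 2t² / 4664 = 2·320² / 4664 = 43.9108.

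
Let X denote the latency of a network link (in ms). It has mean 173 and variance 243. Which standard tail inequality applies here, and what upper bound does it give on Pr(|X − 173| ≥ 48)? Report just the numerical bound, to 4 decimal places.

0.1055

Mean and variance are known, so Chebyshev's inequality applies.
Chebyshev: Pr(|X − μ| ≥ t) ≤ Var(X)/t².
Bound = 243 / 2304 = 0.1055.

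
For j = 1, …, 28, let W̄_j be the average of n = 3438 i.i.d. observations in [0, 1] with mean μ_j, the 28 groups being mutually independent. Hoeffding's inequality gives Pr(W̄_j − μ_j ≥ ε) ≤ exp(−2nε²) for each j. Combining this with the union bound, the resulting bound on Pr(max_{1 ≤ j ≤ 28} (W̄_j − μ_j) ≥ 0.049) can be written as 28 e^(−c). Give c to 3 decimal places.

16.509

Union bound over the 28 events: Pr(max_{1 ≤ j ≤ 28} (W̄_j − μ_j) ≥ 0.049) ≤ 28·exp(−2nε²) = 28 exp(−2·3438·0.049²).
So c = 2·3438·0.049² = 16.5093.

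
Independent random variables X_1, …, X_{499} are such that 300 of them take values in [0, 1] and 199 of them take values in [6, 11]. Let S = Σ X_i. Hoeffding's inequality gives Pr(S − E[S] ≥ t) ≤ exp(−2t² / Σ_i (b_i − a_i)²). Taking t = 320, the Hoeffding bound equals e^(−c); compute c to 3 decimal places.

38.825

Σ(b_i − a_i)² = 300·1² + 199·5² = 5275.
c = 2t² / 5275 = 2·320² / 5275 = 38.8246.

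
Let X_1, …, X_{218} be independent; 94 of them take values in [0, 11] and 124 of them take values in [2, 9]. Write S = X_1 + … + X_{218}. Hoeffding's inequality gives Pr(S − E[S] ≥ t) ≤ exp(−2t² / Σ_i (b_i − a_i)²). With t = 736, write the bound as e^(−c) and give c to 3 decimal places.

Σ(b_i − a_i)² = 94·11² + 124·7² = 17450.
c = 2t² / 17450 = 2·736² / 17450 = 62.0855.

62.086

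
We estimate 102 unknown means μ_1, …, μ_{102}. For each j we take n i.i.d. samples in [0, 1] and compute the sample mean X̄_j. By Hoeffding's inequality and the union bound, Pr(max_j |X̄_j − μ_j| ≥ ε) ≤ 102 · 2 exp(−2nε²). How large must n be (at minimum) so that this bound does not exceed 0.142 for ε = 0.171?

125

Need 2·102·exp(−2nε²) ≤ 0.142, i.e. exp(−2nε²) ≤ 0.142/204.
So 2nε² ≥ ln(204/0.142) = 7.270048.
Hence n ≥ 7.270048/(2·0.171²) = 124.313.
The smallest integer n is 125.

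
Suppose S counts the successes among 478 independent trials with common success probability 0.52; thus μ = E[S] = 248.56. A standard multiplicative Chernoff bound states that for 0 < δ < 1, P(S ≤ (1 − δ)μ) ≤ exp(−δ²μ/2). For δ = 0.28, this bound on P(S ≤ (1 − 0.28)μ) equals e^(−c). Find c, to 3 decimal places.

9.744

c = δ²μ/2 = 0.28²·248.56/2 = 9.7436.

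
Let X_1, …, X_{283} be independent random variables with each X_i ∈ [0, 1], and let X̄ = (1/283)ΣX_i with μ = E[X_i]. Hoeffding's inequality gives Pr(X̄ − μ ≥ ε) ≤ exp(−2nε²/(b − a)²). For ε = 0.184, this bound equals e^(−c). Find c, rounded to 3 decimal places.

c = 2nε²/(b − a)² = 2·283·0.184² / 1² = 19.1625.

19.162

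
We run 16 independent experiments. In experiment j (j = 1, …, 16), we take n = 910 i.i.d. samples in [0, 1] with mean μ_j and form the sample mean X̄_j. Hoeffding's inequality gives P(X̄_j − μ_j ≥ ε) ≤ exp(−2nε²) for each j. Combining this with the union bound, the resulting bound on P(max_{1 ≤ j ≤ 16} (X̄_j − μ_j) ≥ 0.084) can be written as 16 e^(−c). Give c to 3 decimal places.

12.842

Union bound over the 16 events: P(max_{1 ≤ j ≤ 16} (X̄_j − μ_j) ≥ 0.084) ≤ 16·exp(−2nε²) = 16 exp(−2·910·0.084²).
So c = 2·910·0.084² = 12.8419.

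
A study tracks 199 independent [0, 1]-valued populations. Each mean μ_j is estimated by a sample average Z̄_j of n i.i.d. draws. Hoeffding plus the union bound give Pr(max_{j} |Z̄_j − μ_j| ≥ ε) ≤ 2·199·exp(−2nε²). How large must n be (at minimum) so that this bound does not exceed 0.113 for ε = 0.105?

371

Need 2·199·exp(−2nε²) ≤ 0.113, i.e. exp(−2nε²) ≤ 0.113/398.
So 2nε² ≥ ln(398/0.113) = 8.166819.
Hence n ≥ 8.166819/(2·0.105²) = 370.377.
The smallest integer n is 371.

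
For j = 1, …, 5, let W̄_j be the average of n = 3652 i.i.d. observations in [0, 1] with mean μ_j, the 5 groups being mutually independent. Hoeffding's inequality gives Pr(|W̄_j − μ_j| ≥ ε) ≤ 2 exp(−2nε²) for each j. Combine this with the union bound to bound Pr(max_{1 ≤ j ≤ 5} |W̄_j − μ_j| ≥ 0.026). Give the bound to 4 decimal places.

Per-experiment Hoeffding bound: 2·exp(−2·3652·0.026²) = 2·exp(−4.93750) = 0.014345.
Union bound over 5 events: 5·0.014345 = 0.07172.

0.0717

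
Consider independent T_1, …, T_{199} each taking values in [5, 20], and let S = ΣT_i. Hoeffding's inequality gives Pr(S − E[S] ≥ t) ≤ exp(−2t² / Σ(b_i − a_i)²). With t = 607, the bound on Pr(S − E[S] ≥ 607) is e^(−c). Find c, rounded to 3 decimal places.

16.458

Σ(b_i − a_i)² = 199·(15)² = 44775.
c = 2t²/44775 = 2·607²/44775 = 16.4578.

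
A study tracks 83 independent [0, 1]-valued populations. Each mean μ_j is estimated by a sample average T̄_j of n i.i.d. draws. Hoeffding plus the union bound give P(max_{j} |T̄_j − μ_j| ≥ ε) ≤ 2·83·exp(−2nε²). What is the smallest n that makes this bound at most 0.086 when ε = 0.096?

Need 2·83·exp(−2nε²) ≤ 0.086, i.e. exp(−2nε²) ≤ 0.086/166.
So 2nε² ≥ ln(166/0.086) = 7.565396.
Hence n ≥ 7.565396/(2·0.096²) = 410.449.
The smallest integer n is 411.

411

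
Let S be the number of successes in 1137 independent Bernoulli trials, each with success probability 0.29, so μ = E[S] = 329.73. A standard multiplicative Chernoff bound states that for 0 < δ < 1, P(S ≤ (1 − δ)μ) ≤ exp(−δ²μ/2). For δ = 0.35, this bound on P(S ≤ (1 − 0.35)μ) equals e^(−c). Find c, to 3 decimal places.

20.196

c = δ²μ/2 = 0.35²·329.73/2 = 20.1960.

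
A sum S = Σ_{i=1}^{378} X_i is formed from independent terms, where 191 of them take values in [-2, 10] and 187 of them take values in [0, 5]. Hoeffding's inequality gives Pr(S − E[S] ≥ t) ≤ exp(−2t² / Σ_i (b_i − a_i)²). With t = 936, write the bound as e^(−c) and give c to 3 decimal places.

Σ(b_i − a_i)² = 191·12² + 187·5² = 32179.
c = 2t² / 32179 = 2·936² / 32179 = 54.4514.

54.451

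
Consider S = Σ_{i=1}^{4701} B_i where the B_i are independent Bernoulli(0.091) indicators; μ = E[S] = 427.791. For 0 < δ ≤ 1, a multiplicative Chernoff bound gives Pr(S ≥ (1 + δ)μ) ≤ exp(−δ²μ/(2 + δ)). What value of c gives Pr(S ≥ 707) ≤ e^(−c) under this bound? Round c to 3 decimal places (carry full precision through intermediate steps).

Write 707 = (1 + δ)μ, so δ = 707/427.791 − 1 = 0.6526762…
Then the exponent is δ²μ/(2 + δ) = (707 − μ)² / (μ·(2 + δ)) = 68.697818.

68.698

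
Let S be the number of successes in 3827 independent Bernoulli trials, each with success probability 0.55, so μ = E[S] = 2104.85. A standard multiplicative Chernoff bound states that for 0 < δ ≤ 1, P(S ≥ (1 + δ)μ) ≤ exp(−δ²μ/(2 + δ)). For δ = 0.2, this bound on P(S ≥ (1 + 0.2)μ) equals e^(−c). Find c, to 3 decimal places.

c = δ²μ/(2 + δ) = 0.2²·2104.85/(2 + 0.2) = 38.2700.

38.270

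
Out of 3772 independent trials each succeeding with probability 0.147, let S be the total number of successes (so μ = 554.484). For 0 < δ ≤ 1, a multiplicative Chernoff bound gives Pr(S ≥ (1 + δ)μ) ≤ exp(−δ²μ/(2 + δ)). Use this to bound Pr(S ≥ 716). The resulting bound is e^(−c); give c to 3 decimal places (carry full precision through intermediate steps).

20.533

Write 716 = (1 + δ)μ, so δ = 716/554.484 − 1 = 0.2912906…
Then the exponent is δ²μ/(2 + δ) = (716 − μ)² / (μ·(2 + δ)) = 20.533449.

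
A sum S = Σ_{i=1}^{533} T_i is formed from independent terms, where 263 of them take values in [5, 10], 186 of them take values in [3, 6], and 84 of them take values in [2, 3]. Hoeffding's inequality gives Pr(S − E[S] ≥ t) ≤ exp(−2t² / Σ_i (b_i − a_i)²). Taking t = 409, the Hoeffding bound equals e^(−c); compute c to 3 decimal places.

40.149

Σ(b_i − a_i)² = 263·5² + 186·3² + 84·1² = 8333.
c = 2t² / 8333 = 2·409² / 8333 = 40.1490.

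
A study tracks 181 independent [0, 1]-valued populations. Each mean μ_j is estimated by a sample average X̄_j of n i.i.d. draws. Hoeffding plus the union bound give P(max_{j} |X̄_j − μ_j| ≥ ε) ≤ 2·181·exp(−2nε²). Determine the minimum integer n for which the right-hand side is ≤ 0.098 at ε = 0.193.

111

Need 2·181·exp(−2nε²) ≤ 0.098, i.e. exp(−2nε²) ≤ 0.098/362.
So 2nε² ≥ ln(362/0.098) = 8.214432.
Hence n ≥ 8.214432/(2·0.193²) = 110.264.
The smallest integer n is 111.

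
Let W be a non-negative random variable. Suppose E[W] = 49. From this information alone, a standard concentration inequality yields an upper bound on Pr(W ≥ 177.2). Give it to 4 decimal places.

0.2765

Only the mean of a non-negative variable is known, so Markov's inequality is the applicable tail bound.
Markov's inequality: for a non-negative random variable, Pr(W ≥ a) ≤ E[W]/a.
Here E[W] = 49 and a = 177.2, so the bound is 49/177.2 = 0.2765.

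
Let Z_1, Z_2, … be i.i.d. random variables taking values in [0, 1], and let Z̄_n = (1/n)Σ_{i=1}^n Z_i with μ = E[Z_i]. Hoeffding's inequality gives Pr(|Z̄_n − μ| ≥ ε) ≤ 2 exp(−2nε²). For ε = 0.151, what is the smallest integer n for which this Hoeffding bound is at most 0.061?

Require 2·exp(−2nε²) ≤ 0.061, i.e. 2nε² ≥ ln(2/0.061) = 3.490029.
So n ≥ 3.490029 / (2·0.151²) = 76.532.
The smallest integer n is 77.

77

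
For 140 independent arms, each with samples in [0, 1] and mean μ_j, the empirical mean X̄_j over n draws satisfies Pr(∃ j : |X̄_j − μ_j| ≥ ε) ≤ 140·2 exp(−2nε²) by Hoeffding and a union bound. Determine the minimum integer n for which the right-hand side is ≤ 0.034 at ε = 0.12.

Need 2·140·exp(−2nε²) ≤ 0.034, i.e. exp(−2nε²) ≤ 0.034/280.
So 2nε² ≥ ln(280/0.034) = 9.016184.
Hence n ≥ 9.016184/(2·0.12²) = 313.062.
The smallest integer n is 314.

314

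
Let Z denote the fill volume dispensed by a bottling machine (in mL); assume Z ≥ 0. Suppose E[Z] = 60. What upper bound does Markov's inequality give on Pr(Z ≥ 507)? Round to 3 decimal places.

Markov's inequality: for a non-negative random variable, Pr(Z ≥ a) ≤ E[Z]/a.
Here E[Z] = 60 and a = 507, so the bound is 60/507 = 0.1183.

0.118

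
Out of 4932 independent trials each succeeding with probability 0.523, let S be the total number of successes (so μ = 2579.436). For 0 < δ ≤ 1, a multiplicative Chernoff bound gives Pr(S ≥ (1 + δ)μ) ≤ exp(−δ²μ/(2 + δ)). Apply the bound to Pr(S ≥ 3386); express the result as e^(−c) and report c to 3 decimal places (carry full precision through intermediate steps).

Write 3386 = (1 + δ)μ, so δ = 3386/2579.436 − 1 = 0.3126901…
Then the exponent is δ²μ/(2 + δ) = (3386 − μ)² / (μ·(2 + δ)) = 109.052463.

109.052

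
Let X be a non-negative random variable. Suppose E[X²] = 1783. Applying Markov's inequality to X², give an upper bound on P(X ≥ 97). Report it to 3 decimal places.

0.189

Since X ≥ 0, the event {X ≥ 97} is the same as {X² ≥ 9409}.
Markov's inequality applied to X² gives P(X² ≥ 9409) ≤ E[X²]/9409 = 1783/9409 = 0.1895.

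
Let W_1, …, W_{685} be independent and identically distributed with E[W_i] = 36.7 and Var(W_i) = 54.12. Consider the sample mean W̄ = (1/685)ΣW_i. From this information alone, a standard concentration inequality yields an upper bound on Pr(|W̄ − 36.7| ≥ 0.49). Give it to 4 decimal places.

0.3291

With mean and variance of each term known, Chebyshev's inequality bounds the deviation of the sum (or sample mean).
Var(W̄) = Var(W_i)/n = 54.12/685 = 0.079007.
Chebyshev: Pr(|W̄ − 36.7| ≥ 0.49) ≤ Var(W̄)/(0.49)² = 54.12/(685·0.49²) = 0.3291.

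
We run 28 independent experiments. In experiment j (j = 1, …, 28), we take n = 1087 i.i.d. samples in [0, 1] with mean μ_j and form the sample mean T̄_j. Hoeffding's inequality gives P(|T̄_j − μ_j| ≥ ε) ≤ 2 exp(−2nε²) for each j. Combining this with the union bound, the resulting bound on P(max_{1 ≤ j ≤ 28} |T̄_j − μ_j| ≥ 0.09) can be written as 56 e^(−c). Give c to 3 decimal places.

Union bound over the 28 events: P(max_{1 ≤ j ≤ 28} |T̄_j − μ_j| ≥ 0.09) ≤ 28·2·exp(−2nε²) = 56 exp(−2·1087·0.09²).
So c = 2·1087·0.09² = 17.6094.

17.609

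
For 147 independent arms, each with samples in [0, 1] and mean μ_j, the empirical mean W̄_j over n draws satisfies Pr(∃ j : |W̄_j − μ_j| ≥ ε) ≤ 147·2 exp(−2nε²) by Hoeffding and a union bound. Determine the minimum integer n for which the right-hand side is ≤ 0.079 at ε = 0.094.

Need 2·147·exp(−2nε²) ≤ 0.079, i.e. exp(−2nε²) ≤ 0.079/294.
So 2nε² ≥ ln(294/0.079) = 8.221887.
Hence n ≥ 8.221887/(2·0.094²) = 465.249.
The smallest integer n is 466.

466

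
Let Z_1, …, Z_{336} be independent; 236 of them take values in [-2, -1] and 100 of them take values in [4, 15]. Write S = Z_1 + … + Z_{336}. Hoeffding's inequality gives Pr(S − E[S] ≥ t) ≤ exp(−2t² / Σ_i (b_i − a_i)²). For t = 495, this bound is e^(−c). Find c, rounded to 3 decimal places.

Σ(b_i − a_i)² = 236·1² + 100·11² = 12336.
c = 2t² / 12336 = 2·495² / 12336 = 39.7252.

39.725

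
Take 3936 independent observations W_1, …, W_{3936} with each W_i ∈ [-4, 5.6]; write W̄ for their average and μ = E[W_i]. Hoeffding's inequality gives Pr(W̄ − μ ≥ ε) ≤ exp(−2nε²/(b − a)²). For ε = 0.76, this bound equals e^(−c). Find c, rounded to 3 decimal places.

c = 2nε²/(b − a)² = 2·3936·0.76² / 9.6² = 49.3367.

49.337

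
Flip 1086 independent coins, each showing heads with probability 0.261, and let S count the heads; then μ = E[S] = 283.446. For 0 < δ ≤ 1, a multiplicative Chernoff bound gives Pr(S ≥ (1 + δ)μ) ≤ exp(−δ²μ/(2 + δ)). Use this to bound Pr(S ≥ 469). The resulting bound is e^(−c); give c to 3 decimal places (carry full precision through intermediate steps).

Write 469 = (1 + δ)μ, so δ = 469/283.446 − 1 = 0.6546362…
Then the exponent is δ²μ/(2 + δ) = (469 − μ)² / (μ·(2 + δ)) = 45.757818.

45.758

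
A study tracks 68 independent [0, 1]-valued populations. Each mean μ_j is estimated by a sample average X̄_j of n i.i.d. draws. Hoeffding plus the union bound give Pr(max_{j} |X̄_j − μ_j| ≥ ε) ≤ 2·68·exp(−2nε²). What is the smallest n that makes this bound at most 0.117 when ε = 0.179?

Need 2·68·exp(−2nε²) ≤ 0.117, i.e. exp(−2nε²) ≤ 0.117/136.
So 2nε² ≥ ln(136/0.117) = 7.058236.
Hence n ≥ 7.058236/(2·0.179²) = 110.144.
The smallest integer n is 111.

111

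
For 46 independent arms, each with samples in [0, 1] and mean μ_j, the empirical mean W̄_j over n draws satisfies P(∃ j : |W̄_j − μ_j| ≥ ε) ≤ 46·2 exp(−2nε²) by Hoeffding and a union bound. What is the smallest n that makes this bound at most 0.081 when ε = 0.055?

Need 2·46·exp(−2nε²) ≤ 0.081, i.e. exp(−2nε²) ≤ 0.081/92.
So 2nε² ≥ ln(92/0.081) = 7.035095.
Hence n ≥ 7.035095/(2·0.055²) = 1162.826.
The smallest integer n is 1163.

1163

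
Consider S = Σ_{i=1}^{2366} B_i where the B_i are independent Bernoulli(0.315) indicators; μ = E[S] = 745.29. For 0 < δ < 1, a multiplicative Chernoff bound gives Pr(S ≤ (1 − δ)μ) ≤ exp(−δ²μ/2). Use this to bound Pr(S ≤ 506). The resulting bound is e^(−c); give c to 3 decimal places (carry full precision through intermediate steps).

Write 506 = (1 − δ)μ, so δ = 1 − 506/745.29 = 0.3210697…
Then the exponent is δ²μ/2 = (μ − 506)²/(2μ) = 38.414378.

38.414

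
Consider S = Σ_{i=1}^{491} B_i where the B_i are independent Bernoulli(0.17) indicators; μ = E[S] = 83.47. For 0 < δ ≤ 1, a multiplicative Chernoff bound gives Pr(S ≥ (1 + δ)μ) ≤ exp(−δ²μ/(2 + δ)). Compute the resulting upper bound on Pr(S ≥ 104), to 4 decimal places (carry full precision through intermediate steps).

0.1056

Write 104 = (1 + δ)μ, so δ = 104/83.47 − 1 = 0.2459566…
Then the exponent is δ²μ/(2 + δ) = (104 − μ)² / (μ·(2 + δ)) = 2.248258.
Bound = exp(−2.248258) = 0.10558.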